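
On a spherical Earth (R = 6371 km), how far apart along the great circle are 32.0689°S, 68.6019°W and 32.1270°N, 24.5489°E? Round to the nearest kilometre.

Δλ = 24.5489 − -68.6019 = 93.1508°.
Δφ = 32.1270 − -32.0689 = 64.1959°.
a = sin²(Δφ/2) + cos φ₁ · cos φ₂ · sin²(Δλ/2) = 0.660898.
c = 2·atan2(√a, √(1−a)) = 1.89842 rad → d = 6371·c ≈ 12094.85 km.

12095 km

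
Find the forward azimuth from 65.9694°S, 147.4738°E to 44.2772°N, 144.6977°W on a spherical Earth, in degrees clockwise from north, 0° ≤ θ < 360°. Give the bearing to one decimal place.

Δλ = -144.6977 − 147.4738 = -292.1715°; wrapped into (−180°, 180°]: 67.8285°.
θ = atan2( sin Δλ · cos φ₂ , cos φ₁ · sin φ₂ − sin φ₁ · cos φ₂ · cos Δλ )
  = atan2(0.66303, 0.53107) = 51.306° → normalised to [0°, 360°): 51.306°.

51.3°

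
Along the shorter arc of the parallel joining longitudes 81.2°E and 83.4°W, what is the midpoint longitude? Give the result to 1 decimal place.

1.1°W

Signed shortest Δλ from +81.2° to -83.4° is -164.6°.
Midpoint longitude = +81.2° + (-164.6°)/2 = +81.2° − 82.3° = -1.1°.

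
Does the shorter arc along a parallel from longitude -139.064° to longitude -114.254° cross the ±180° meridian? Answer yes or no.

No

Signed shortest Δλ = ((-114.254 − -139.064 + 180) mod 360) − 180 = 24.81°.
Going east by 24.81° from -139.064° reaches -114.254° without touching 180°.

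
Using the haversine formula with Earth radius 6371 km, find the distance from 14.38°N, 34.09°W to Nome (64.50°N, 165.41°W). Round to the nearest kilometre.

Δλ = -165.41 − -34.09 = -131.32°.
Δφ = 64.50 − 14.38 = 50.12°.
a = sin²(Δφ/2) + cos φ₁ · cos φ₂ · sin²(Δλ/2) = 0.525593.
c = 2·atan2(√a, √(1−a)) = 1.62201 rad → d = 6371·c ≈ 10333.80 km.

10334 km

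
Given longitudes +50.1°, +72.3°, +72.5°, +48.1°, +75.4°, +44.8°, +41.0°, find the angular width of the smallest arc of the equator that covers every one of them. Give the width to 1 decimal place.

Sort the longitudes: +41.0°, +44.8°, +48.1°, +50.1°, +72.3°, +72.5°, +75.4°.
Eastward gaps between consecutive values (wrapping around): 3.8°, 3.3°, 2.0°, 22.2°, 0.2°, 2.9°, 325.6°.
Largest gap = 325.6° ⇒ minimal covering band is its complement: 360° − 325.6° = 34.4°.
Band runs from +41.0° eastward to +75.4°.

34.4°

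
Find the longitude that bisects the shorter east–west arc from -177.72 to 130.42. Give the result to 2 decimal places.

Signed shortest Δλ from -177.72° to +130.42° is -51.86°.
Midpoint longitude = -177.72° + (-51.86°)/2 = -177.72° − 25.93° = -203.65°.
Normalise into (−180°, 180°]: +156.35°.
(The naïve average (-177.72 + +130.42)/2 = -23.65° is on the wrong side of the globe.)

+156.35°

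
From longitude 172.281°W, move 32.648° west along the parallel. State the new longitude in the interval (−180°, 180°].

155.071°E

Start at -172.281°; shift −32.648° → -204.929°.
-204.929° lies outside (−180°, 180°]; add 360° → +155.071°.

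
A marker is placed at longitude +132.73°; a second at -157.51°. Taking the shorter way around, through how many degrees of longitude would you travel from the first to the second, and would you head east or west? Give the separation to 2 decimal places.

69.76° east

Raw difference: -157.51 − 132.73 = -290.24°.
Normalise into (−180°, 180°]: -290.24° + 360° = 69.76°.
Positive ⇒ the second point lies to the east; separation 69.76°.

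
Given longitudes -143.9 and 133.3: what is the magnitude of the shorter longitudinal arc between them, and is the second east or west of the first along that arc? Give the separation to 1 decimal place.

82.8° west

Raw difference: 133.3 − -143.9 = 277.2°.
Normalise into (−180°, 180°]: 277.2° − 360° = -82.8°.
Negative ⇒ the second point lies to the west; separation 82.8°.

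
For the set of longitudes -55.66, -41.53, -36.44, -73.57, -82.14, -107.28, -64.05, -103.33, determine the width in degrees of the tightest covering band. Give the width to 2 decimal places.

Sort the longitudes: -107.28°, -103.33°, -82.14°, -73.57°, -64.05°, -55.66°, -41.53°, -36.44°.
Eastward gaps between consecutive values (wrapping around): 3.95°, 21.19°, 8.57°, 9.52°, 8.39°, 14.13°, 5.09°, 289.16°.
Largest gap = 289.16° ⇒ minimal covering band is its complement: 360° − 289.16° = 70.84°.
Band runs from -107.28° eastward to -36.44°.

70.84°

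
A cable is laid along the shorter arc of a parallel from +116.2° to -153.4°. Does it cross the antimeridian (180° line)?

Yes

Naïve |-153.4 − 116.2| = 269.6° > 180°, so the shorter arc goes the other way round — across 180°.
Signed shortest Δλ = ((-153.4 − 116.2 + 180) mod 360) − 180 = 90.4°.
Going east by 90.4° from +116.2° passes through 180° before reaching -153.4°.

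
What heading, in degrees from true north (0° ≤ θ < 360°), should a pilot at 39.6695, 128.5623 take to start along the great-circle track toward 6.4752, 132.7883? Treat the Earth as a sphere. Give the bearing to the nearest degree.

Δλ = 132.7883 − 128.5623 = 4.2260°.
θ = atan2( sin Δλ · cos φ₂ , cos φ₁ · sin φ₂ − sin φ₁ · cos φ₂ · cos Δλ )
  = atan2(0.07322, -0.54576) = 172.359° → normalised to [0°, 360°): 172.359°.

172°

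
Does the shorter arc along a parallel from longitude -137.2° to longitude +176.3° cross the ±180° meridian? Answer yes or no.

Naïve |176.3 − -137.2| = 313.5° > 180°, so the shorter arc goes the other way round — across 180°.
Signed shortest Δλ = ((176.3 − -137.2 + 180) mod 360) − 180 = -46.5°.
Going west by 46.5° from -137.2° passes through 180° before reaching +176.3°.

Yes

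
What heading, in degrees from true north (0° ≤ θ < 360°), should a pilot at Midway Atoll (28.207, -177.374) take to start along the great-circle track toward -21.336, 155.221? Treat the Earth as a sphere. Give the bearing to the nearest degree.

211°

Δλ = 155.221 − -177.374 = 332.595°; wrapped into (−180°, 180°]: -27.405°.
θ = atan2( sin Δλ · cos φ₂ , cos φ₁ · sin φ₂ − sin φ₁ · cos φ₂ · cos Δλ )
  = atan2(-0.42873, -0.71148) = -148.927° → normalised to [0°, 360°): 211.073°.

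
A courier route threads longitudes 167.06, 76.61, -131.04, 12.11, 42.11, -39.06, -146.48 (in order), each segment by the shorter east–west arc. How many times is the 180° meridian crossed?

1

Leg 1: +167.06° → +76.61°, shortest Δλ = -90.45° (west) — does not cross 180°.
Leg 2: +76.61° → -131.04°, shortest Δλ = 152.35° (east) — crosses 180°.
Leg 3: -131.04° → +12.11°, shortest Δλ = 143.15° (east) — does not cross 180°.
Leg 4: +12.11° → +42.11°, shortest Δλ = 30.0° (east) — does not cross 180°.
Leg 5: +42.11° → -39.06°, shortest Δλ = -81.17° (west) — does not cross 180°.
Leg 6: -39.06° → -146.48°, shortest Δλ = -107.42° (west) — does not cross 180°.
Total crossings: 1.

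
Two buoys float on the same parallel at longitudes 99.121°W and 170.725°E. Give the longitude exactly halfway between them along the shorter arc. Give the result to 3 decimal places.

Signed shortest Δλ from -99.121° to +170.725° is -90.154°.
Midpoint longitude = -99.121° + (-90.154°)/2 = -99.121° − 45.077° = -144.198°.
(The naïve average (-99.121 + +170.725)/2 = 35.802° is on the wrong side of the globe.)

144.198°W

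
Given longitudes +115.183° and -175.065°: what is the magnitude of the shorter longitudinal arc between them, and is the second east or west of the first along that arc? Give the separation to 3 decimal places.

Raw difference: -175.065 − 115.183 = -290.248°.
Normalise into (−180°, 180°]: -290.248° + 360° = 69.752°.
Positive ⇒ the second point lies to the east; separation 69.752°.

69.752° east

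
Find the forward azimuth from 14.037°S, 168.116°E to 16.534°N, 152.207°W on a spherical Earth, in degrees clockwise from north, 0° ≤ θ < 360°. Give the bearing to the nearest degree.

Δλ = -152.207 − 168.116 = -320.323°; wrapped into (−180°, 180°]: 39.677°.
θ = atan2( sin Δλ · cos φ₂ , cos φ₁ · sin φ₂ − sin φ₁ · cos φ₂ · cos Δλ )
  = atan2(0.61206, 0.45505) = 53.370° → normalised to [0°, 360°): 53.370°.

53°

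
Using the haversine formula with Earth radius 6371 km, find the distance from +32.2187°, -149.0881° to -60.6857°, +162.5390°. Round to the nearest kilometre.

Δλ = 162.5390 − -149.0881 = 311.6271°; wrapped into (−180°, 180°]: -48.3729°.
Δφ = -60.6857 − 32.2187 = -92.9044°.
a = sin²(Δφ/2) + cos φ₁ · cos φ₂ · sin²(Δλ/2) = 0.594864.
c = 2·atan2(√a, √(1−a)) = 1.76168 rad → d = 6371·c ≈ 11223.68 km.

11224 km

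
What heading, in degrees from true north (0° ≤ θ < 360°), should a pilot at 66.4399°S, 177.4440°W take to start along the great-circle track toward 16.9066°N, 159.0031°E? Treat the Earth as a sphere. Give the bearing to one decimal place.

337.4°

Δλ = 159.0031 − -177.4440 = 336.4471°; wrapped into (−180°, 180°]: -23.5529°.
θ = atan2( sin Δλ · cos φ₂ , cos φ₁ · sin φ₂ − sin φ₁ · cos φ₂ · cos Δλ )
  = atan2(-0.38233, 0.92020) = -22.562° → normalised to [0°, 360°): 337.438°.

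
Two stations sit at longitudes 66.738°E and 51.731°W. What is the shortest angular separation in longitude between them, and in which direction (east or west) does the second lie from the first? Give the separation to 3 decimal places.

Raw difference: -51.731 − 66.738 = -118.469°.
Normalise into (−180°, 180°]: -118.469° stays -118.469°.
Negative ⇒ the second point lies to the west; separation 118.469°.

118.469° west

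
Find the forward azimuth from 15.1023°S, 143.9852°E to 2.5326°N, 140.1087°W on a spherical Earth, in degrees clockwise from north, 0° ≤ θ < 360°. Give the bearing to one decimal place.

Δλ = -140.1087 − 143.9852 = -284.0939°; wrapped into (−180°, 180°]: 75.9061°.
θ = atan2( sin Δλ · cos φ₂ , cos φ₁ · sin φ₂ − sin φ₁ · cos φ₂ · cos Δλ )
  = atan2(0.96895, 0.10605) = 83.754° → normalised to [0°, 360°): 83.754°.

83.8°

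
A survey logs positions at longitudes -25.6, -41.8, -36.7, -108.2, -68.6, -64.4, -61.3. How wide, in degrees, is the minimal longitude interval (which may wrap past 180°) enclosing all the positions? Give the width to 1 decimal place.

Sort the longitudes: -108.2°, -68.6°, -64.4°, -61.3°, -41.8°, -36.7°, -25.6°.
Eastward gaps between consecutive values (wrapping around): 39.6°, 4.2°, 3.1°, 19.5°, 5.1°, 11.1°, 277.4°.
Largest gap = 277.4° ⇒ minimal covering band is its complement: 360° − 277.4° = 82.6°.
Band runs from -108.2° eastward to -25.6°.

82.6°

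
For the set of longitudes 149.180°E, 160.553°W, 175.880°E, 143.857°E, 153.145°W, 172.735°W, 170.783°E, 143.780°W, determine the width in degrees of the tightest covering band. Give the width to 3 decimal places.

Sort the longitudes: -172.735°, -160.553°, -153.145°, -143.780°, +143.857°, +149.180°, +170.783°, +175.880°.
Eastward gaps between consecutive values (wrapping around): 12.182°, 7.408°, 9.365°, 287.637°, 5.323°, 21.603°, 5.097°, 11.385°.
Largest gap = 287.637° ⇒ minimal covering band is its complement: 360° − 287.637° = 72.363°.
Band runs from +143.857° eastward to -143.780°, crossing the antimeridian.

72.363°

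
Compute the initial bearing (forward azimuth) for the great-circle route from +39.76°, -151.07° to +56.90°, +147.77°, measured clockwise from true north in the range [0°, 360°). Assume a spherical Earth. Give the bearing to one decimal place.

314.8°

Δλ = 147.77 − -151.07 = 298.84°; wrapped into (−180°, 180°]: -61.16°.
θ = atan2( sin Δλ · cos φ₂ , cos φ₁ · sin φ₂ − sin φ₁ · cos φ₂ · cos Δλ )
  = atan2(-0.47837, 0.47550) = -45.172° → normalised to [0°, 360°): 314.828°.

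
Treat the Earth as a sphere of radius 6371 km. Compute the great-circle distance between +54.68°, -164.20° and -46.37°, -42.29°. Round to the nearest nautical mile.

Δλ = -42.29 − -164.20 = 121.91°.
Δφ = -46.37 − 54.68 = -101.05°.
a = sin²(Δφ/2) + cos φ₁ · cos φ₂ · sin²(Δλ/2) = 0.900723.
c = 2·atan2(√a, √(1−a)) = 2.50050 rad → d = 6371·c ≈ 15930.71 km ≈ 8601.90 nmi.

8602 nmi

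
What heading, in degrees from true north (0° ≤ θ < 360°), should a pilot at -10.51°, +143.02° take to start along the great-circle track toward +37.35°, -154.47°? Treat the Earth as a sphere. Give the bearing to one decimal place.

Δλ = -154.47 − 143.02 = -297.49°; wrapped into (−180°, 180°]: 62.51°.
θ = atan2( sin Δλ · cos φ₂ , cos φ₁ · sin φ₂ − sin φ₁ · cos φ₂ · cos Δλ )
  = atan2(0.70519, 0.66344) = 46.747° → normalised to [0°, 360°): 46.747°.

46.7°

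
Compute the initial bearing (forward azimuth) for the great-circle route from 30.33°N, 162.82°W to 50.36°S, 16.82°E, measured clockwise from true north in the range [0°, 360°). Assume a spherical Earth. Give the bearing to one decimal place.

Δλ = 16.82 − -162.82 = 179.64°.
θ = atan2( sin Δλ · cos φ₂ , cos φ₁ · sin φ₂ − sin φ₁ · cos φ₂ · cos Δλ )
  = atan2(0.00401, -0.34252) = 179.330° → normalised to [0°, 360°): 179.330°.

179.3°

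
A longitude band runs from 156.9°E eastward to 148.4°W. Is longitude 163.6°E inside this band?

Band width going east from +156.9° to -148.4°: ((-148.4 − 156.9) mod 360) = 54.7°.
Offset of +163.6° east of the west edge: ((163.6 − 156.9) mod 360) = 6.7°.
6.7° ≤ 54.7° ⇒ inside.

Yes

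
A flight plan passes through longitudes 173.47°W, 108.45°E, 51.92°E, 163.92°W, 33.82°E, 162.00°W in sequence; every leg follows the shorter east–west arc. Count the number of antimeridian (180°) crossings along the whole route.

4

Leg 1: -173.47° → +108.45°, shortest Δλ = -78.08° (west) — crosses 180°.
Leg 2: +108.45° → +51.92°, shortest Δλ = -56.53° (west) — does not cross 180°.
Leg 3: +51.92° → -163.92°, shortest Δλ = 144.16° (east) — crosses 180°.
Leg 4: -163.92° → +33.82°, shortest Δλ = -162.26° (west) — crosses 180°.
Leg 5: +33.82° → -162.00°, shortest Δλ = 164.18° (east) — crosses 180°.
Total crossings: 4.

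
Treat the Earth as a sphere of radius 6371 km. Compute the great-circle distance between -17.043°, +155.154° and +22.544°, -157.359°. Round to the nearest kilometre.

Δλ = -157.359 − 155.154 = -312.513°; wrapped into (−180°, 180°]: 47.487°.
Δφ = 22.544 − -17.043 = 39.587°.
a = sin²(Δφ/2) + cos φ₁ · cos φ₂ · sin²(Δλ/2) = 0.257828.
c = 2·atan2(√a, √(1−a)) = 1.06518 rad → d = 6371·c ≈ 6786.29 km.

6786 km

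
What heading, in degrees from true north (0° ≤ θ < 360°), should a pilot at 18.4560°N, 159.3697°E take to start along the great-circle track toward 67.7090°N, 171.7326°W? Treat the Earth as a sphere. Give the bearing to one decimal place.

13.3°

Δλ = -171.7326 − 159.3697 = -331.1023°; wrapped into (−180°, 180°]: 28.8977°.
θ = atan2( sin Δλ · cos φ₂ , cos φ₁ · sin φ₂ − sin φ₁ · cos φ₂ · cos Δλ )
  = atan2(0.18330, 0.77255) = 13.348° → normalised to [0°, 360°): 13.348°.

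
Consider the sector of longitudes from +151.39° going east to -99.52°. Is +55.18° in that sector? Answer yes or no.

No

Band width going east from +151.39° to -99.52°: ((-99.52 − 151.39) mod 360) = 109.09°.
Offset of +55.18° east of the west edge: ((55.18 − 151.39) mod 360) = 263.79°.
263.79° > 109.09° ⇒ outside.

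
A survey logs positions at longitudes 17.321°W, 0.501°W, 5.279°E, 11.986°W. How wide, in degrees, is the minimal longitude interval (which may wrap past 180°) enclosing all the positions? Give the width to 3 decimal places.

22.600°

Sort the longitudes: -17.321°, -11.986°, -0.501°, +5.279°.
Eastward gaps between consecutive values (wrapping around): 5.335°, 11.485°, 5.780°, 337.400°.
Largest gap = 337.400° ⇒ minimal covering band is its complement: 360° − 337.400° = 22.600°.
Band runs from -17.321° eastward to +5.279°.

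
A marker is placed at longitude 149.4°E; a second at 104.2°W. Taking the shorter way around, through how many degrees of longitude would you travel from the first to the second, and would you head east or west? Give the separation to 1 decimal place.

106.4° east

Raw difference: -104.2 − 149.4 = -253.6°.
Normalise into (−180°, 180°]: -253.6° + 360° = 106.4°.
Positive ⇒ the second point lies to the east; separation 106.4°.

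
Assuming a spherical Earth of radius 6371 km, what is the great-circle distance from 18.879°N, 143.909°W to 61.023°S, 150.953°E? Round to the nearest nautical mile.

5715 nmi

Δλ = 150.953 − -143.909 = 294.862°; wrapped into (−180°, 180°]: -65.138°.
Δφ = -61.023 − 18.879 = -79.902°.
a = sin²(Δφ/2) + cos φ₁ · cos φ₂ · sin²(Δλ/2) = 0.545169.
c = 2·atan2(√a, √(1−a)) = 1.66126 rad → d = 6371·c ≈ 10583.88 km ≈ 5714.84 nmi.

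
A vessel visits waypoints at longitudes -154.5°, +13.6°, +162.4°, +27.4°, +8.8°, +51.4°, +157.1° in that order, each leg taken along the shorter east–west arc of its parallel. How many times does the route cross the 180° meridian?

0

Leg 1: -154.5° → +13.6°, shortest Δλ = 168.1° (east) — does not cross 180°.
Leg 2: +13.6° → +162.4°, shortest Δλ = 148.8° (east) — does not cross 180°.
Leg 3: +162.4° → +27.4°, shortest Δλ = -135.0° (west) — does not cross 180°.
Leg 4: +27.4° → +8.8°, shortest Δλ = -18.6° (west) — does not cross 180°.
Leg 5: +8.8° → +51.4°, shortest Δλ = 42.6° (east) — does not cross 180°.
Leg 6: +51.4° → +157.1°, shortest Δλ = 105.7° (east) — does not cross 180°.
Total crossings: 0.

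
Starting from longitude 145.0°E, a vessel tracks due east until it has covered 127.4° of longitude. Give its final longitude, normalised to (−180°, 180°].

87.6°W

Start at +145.0°; shift +127.4° → +272.4°.
+272.4° lies outside (−180°, 180°]; subtract 360° → -87.6°.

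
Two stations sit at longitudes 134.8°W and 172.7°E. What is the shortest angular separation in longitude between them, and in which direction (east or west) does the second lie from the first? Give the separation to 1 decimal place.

52.5° west

Raw difference: 172.7 − -134.8 = 307.5°.
Normalise into (−180°, 180°]: 307.5° − 360° = -52.5°.
Negative ⇒ the second point lies to the west; separation 52.5°.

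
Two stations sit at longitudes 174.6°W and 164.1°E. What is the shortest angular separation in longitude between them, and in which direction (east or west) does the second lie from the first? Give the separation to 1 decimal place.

21.3° west

Raw difference: 164.1 − -174.6 = 338.7°.
Normalise into (−180°, 180°]: 338.7° − 360° = -21.3°.
Negative ⇒ the second point lies to the west; separation 21.3°.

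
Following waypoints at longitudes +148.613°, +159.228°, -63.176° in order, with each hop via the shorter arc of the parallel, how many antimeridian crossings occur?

Leg 1: +148.613° → +159.228°, shortest Δλ = 10.615° (east) — does not cross 180°.
Leg 2: +159.228° → -63.176°, shortest Δλ = 137.596° (east) — crosses 180°.
Total crossings: 1.

1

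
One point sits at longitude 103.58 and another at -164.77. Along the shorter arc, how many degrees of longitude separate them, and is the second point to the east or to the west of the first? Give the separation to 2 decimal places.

Raw difference: -164.77 − 103.58 = -268.35°.
Normalise into (−180°, 180°]: -268.35° + 360° = 91.65°.
Positive ⇒ the second point lies to the east; separation 91.65°.

91.65° east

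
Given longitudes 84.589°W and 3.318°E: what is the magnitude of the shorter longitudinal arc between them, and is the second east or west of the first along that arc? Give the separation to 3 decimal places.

Raw difference: 3.318 − -84.589 = 87.907°.
Normalise into (−180°, 180°]: 87.907° stays 87.907°.
Positive ⇒ the second point lies to the east; separation 87.907°.

87.907° east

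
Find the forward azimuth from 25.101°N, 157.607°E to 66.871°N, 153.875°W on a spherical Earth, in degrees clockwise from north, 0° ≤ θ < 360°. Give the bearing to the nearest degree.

22°

Δλ = -153.875 − 157.607 = -311.482°; wrapped into (−180°, 180°]: 48.518°.
θ = atan2( sin Δλ · cos φ₂ , cos φ₁ · sin φ₂ − sin φ₁ · cos φ₂ · cos Δλ )
  = atan2(0.29427, 0.72240) = 22.164° → normalised to [0°, 360°): 22.164°.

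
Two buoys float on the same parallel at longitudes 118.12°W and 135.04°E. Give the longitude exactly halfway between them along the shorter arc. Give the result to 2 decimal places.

Signed shortest Δλ from -118.12° to +135.04° is -106.84°.
Midpoint longitude = -118.12° + (-106.84°)/2 = -118.12° − 53.42° = -171.54°.
(The naïve average (-118.12 + +135.04)/2 = 8.46° is on the wrong side of the globe.)

171.54°W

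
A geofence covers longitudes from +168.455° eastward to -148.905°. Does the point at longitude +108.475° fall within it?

Band width going east from +168.455° to -148.905°: ((-148.905 − 168.455) mod 360) = 42.640°.
Offset of +108.475° east of the west edge: ((108.475 − 168.455) mod 360) = 300.020°.
300.020° > 42.640° ⇒ outside.

No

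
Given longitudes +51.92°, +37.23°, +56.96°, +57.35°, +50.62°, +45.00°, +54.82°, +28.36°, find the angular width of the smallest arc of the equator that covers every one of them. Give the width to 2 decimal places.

Sort the longitudes: +28.36°, +37.23°, +45.00°, +50.62°, +51.92°, +54.82°, +56.96°, +57.35°.
Eastward gaps between consecutive values (wrapping around): 8.87°, 7.77°, 5.62°, 1.30°, 2.90°, 2.14°, 0.39°, 331.01°.
Largest gap = 331.01° ⇒ minimal covering band is its complement: 360° − 331.01° = 28.99°.
Band runs from +28.36° eastward to +57.35°.

28.99°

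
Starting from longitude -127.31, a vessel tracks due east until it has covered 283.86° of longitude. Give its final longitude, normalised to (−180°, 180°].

Start at -127.31°; shift +283.86° → +156.55°.
+156.55° already lies in (−180°, 180°].

+156.55°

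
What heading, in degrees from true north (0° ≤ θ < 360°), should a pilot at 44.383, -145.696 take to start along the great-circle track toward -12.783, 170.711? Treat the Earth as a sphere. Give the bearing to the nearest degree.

226°

Δλ = 170.711 − -145.696 = 316.407°; wrapped into (−180°, 180°]: -43.593°.
θ = atan2( sin Δλ · cos φ₂ , cos φ₁ · sin φ₂ − sin φ₁ · cos φ₂ · cos Δλ )
  = atan2(-0.67244, -0.65216) = -134.123° → normalised to [0°, 360°): 225.877°.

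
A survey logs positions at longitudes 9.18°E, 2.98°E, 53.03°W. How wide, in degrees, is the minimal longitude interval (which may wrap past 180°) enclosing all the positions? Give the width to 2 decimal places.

Sort the longitudes: -53.03°, +2.98°, +9.18°.
Eastward gaps between consecutive values (wrapping around): 56.01°, 6.20°, 297.79°.
Largest gap = 297.79° ⇒ minimal covering band is its complement: 360° − 297.79° = 62.21°.
Band runs from -53.03° eastward to +9.18°.

62.21°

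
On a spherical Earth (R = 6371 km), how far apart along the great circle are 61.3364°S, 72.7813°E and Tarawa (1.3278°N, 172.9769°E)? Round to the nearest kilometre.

10679 km

Δλ = 172.9769 − 72.7813 = 100.1956°.
Δφ = 1.3278 − -61.3364 = 62.6642°.
a = sin²(Δφ/2) + cos φ₁ · cos φ₂ · sin²(Δλ/2) = 0.552608.
c = 2·atan2(√a, √(1−a)) = 1.67621 rad → d = 6371·c ≈ 10679.11 km.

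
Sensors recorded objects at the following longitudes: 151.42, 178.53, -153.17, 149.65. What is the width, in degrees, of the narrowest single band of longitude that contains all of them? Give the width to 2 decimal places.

Sort the longitudes: -153.17°, +149.65°, +151.42°, +178.53°.
Eastward gaps between consecutive values (wrapping around): 302.82°, 1.77°, 27.11°, 28.30°.
Largest gap = 302.82° ⇒ minimal covering band is its complement: 360° − 302.82° = 57.18°.
Band runs from +149.65° eastward to -153.17°, crossing the antimeridian.

57.18°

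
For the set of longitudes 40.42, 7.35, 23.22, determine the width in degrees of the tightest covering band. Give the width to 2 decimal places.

33.07°

Sort the longitudes: +7.35°, +23.22°, +40.42°.
Eastward gaps between consecutive values (wrapping around): 15.87°, 17.20°, 326.93°.
Largest gap = 326.93° ⇒ minimal covering band is its complement: 360° − 326.93° = 33.07°.
Band runs from +7.35° eastward to +40.42°.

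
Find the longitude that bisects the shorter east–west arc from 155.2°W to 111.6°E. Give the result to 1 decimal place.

Signed shortest Δλ from -155.2° to +111.6° is -93.2°.
Midpoint longitude = -155.2° + (-93.2°)/2 = -155.2° − 46.6° = -201.8°.
Normalise into (−180°, 180°]: +158.2°.
(The naïve average (-155.2 + +111.6)/2 = -21.8° is on the wrong side of the globe.)

158.2°E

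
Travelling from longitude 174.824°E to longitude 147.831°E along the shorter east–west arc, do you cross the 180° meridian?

No

Signed shortest Δλ = ((147.831 − 174.824 + 180) mod 360) − 180 = -26.993°.
Going west by 26.993° from +174.824° reaches +147.831° without touching 180°.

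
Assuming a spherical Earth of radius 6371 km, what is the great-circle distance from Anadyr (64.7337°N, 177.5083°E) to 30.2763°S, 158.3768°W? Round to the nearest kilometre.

10771 km

Δλ = -158.3768 − 177.5083 = -335.8851°; wrapped into (−180°, 180°]: 24.1149°.
Δφ = -30.2763 − 64.7337 = -95.0100°.
a = sin²(Δφ/2) + cos φ₁ · cos φ₂ · sin²(Δλ/2) = 0.559749.
c = 2·atan2(√a, √(1−a)) = 1.69058 rad → d = 6371·c ≈ 10770.69 km.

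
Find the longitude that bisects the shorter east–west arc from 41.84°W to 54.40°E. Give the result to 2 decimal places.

Signed shortest Δλ from -41.84° to +54.40° is +96.24°.
Midpoint longitude = -41.84° + (+96.24°)/2 = -41.84° + 48.12° = +6.28°.

6.28°E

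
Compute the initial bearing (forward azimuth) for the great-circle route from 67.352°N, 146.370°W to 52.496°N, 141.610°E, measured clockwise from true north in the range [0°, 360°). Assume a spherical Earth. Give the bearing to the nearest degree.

Δλ = 141.610 − -146.370 = 287.980°; wrapped into (−180°, 180°]: -72.020°.
θ = atan2( sin Δλ · cos φ₂ , cos φ₁ · sin φ₂ − sin φ₁ · cos φ₂ · cos Δλ )
  = atan2(-0.57908, 0.13204) = -77.155° → normalised to [0°, 360°): 282.845°.

283°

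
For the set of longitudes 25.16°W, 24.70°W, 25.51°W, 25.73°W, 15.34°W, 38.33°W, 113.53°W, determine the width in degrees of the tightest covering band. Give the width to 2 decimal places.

98.19°

Sort the longitudes: -113.53°, -38.33°, -25.73°, -25.51°, -25.16°, -24.70°, -15.34°.
Eastward gaps between consecutive values (wrapping around): 75.20°, 12.60°, 0.22°, 0.35°, 0.46°, 9.36°, 261.81°.
Largest gap = 261.81° ⇒ minimal covering band is its complement: 360° − 261.81° = 98.19°.
Band runs from -113.53° eastward to -15.34°.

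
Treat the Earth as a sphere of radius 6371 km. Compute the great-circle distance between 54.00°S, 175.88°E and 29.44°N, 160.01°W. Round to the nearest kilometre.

Δλ = -160.01 − 175.88 = -335.89°; wrapped into (−180°, 180°]: 24.11°.
Δφ = 29.44 − -54.00 = 83.44°.
a = sin²(Δφ/2) + cos φ₁ · cos φ₂ · sin²(Δλ/2) = 0.465206.
c = 2·atan2(√a, √(1−a)) = 1.50115 rad → d = 6371·c ≈ 9563.84 km.

9564 km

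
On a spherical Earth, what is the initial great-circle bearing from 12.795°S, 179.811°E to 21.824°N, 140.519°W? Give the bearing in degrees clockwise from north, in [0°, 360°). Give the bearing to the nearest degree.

Δλ = -140.519 − 179.811 = -320.330°; wrapped into (−180°, 180°]: 39.670°.
θ = atan2( sin Δλ · cos φ₂ , cos φ₁ · sin φ₂ − sin φ₁ · cos φ₂ · cos Δλ )
  = atan2(0.59261, 0.52078) = 48.692° → normalised to [0°, 360°): 48.692°.

49°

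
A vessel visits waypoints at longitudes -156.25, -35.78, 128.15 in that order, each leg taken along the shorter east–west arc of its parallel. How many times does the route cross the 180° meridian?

Leg 1: -156.25° → -35.78°, shortest Δλ = 120.47° (east) — does not cross 180°.
Leg 2: -35.78° → +128.15°, shortest Δλ = 163.93° (east) — does not cross 180°.
Total crossings: 0.

0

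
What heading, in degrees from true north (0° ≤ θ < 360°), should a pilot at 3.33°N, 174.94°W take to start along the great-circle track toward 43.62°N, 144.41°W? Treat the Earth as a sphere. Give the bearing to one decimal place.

29.4°

Δλ = -144.41 − -174.94 = 30.53°.
θ = atan2( sin Δλ · cos φ₂ , cos φ₁ · sin φ₂ − sin φ₁ · cos φ₂ · cos Δλ )
  = atan2(0.36775, 0.65249) = 29.406° → normalised to [0°, 360°): 29.406°.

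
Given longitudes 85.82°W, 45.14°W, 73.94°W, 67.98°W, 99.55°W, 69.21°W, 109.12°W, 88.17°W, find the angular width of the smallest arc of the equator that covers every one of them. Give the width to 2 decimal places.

Sort the longitudes: -109.12°, -99.55°, -88.17°, -85.82°, -73.94°, -69.21°, -67.98°, -45.14°.
Eastward gaps between consecutive values (wrapping around): 9.57°, 11.38°, 2.35°, 11.88°, 4.73°, 1.23°, 22.84°, 296.02°.
Largest gap = 296.02° ⇒ minimal covering band is its complement: 360° − 296.02° = 63.98°.
Band runs from -109.12° eastward to -45.14°.

63.98°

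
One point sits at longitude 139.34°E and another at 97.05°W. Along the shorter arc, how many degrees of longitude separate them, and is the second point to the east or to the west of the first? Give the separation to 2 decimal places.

Raw difference: -97.05 − 139.34 = -236.39°.
Normalise into (−180°, 180°]: -236.39° + 360° = 123.61°.
Positive ⇒ the second point lies to the east; separation 123.61°.

123.61° east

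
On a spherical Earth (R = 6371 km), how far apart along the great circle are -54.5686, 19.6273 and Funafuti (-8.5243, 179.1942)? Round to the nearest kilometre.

12744 km

Δλ = 179.1942 − 19.6273 = 159.5669°.
Δφ = -8.5243 − -54.5686 = 46.0443°.
a = sin²(Δφ/2) + cos φ₁ · cos φ₂ · sin²(Δλ/2) = 0.708236.
c = 2·atan2(√a, √(1−a)) = 2.00036 rad → d = 6371·c ≈ 12744.28 km.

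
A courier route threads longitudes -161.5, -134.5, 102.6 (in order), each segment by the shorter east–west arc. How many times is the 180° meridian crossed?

Leg 1: -161.5° → -134.5°, shortest Δλ = 27.0° (east) — does not cross 180°.
Leg 2: -134.5° → +102.6°, shortest Δλ = -122.9° (west) — crosses 180°.
Total crossings: 1.

1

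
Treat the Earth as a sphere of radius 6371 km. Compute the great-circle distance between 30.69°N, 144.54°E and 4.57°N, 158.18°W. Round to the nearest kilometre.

Δλ = -158.18 − 144.54 = -302.72°; wrapped into (−180°, 180°]: 57.28°.
Δφ = 4.57 − 30.69 = -26.12°.
a = sin²(Δφ/2) + cos φ₁ · cos φ₂ · sin²(Δλ/2) = 0.247992.
c = 2·atan2(√a, √(1−a)) = 1.04255 rad → d = 6371·c ≈ 6642.11 km.

6642 km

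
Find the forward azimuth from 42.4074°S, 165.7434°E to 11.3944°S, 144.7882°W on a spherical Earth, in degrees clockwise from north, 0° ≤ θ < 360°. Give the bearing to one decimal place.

69.2°

Δλ = -144.7882 − 165.7434 = -310.5316°; wrapped into (−180°, 180°]: 49.4684°.
θ = atan2( sin Δλ · cos φ₂ , cos φ₁ · sin φ₂ − sin φ₁ · cos φ₂ · cos Δλ )
  = atan2(0.74507, 0.28376) = 69.151° → normalised to [0°, 360°): 69.151°.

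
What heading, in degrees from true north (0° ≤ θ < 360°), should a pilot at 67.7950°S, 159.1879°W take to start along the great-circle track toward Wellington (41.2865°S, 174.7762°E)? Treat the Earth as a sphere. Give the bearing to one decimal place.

318.7°

Δλ = 174.7762 − -159.1879 = 333.9641°; wrapped into (−180°, 180°]: -26.0359°.
θ = atan2( sin Δλ · cos φ₂ , cos φ₁ · sin φ₂ − sin φ₁ · cos φ₂ · cos Δλ )
  = atan2(-0.32982, 0.37573) = -41.277° → normalised to [0°, 360°): 318.723°.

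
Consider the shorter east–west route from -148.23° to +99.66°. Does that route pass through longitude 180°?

Yes

Naïve |99.66 − -148.23| = 247.89° > 180°, so the shorter arc goes the other way round — across 180°.
Signed shortest Δλ = ((99.66 − -148.23 + 180) mod 360) − 180 = -112.11°.
Going west by 112.11° from -148.23° passes through 180° before reaching +99.66°.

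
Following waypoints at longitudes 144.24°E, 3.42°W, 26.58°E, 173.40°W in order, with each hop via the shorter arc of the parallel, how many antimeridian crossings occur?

Leg 1: +144.24° → -3.42°, shortest Δλ = -147.66° (west) — does not cross 180°.
Leg 2: -3.42° → +26.58°, shortest Δλ = 30.0° (east) — does not cross 180°.
Leg 3: +26.58° → -173.40°, shortest Δλ = 160.02° (east) — crosses 180°.
Total crossings: 1.

1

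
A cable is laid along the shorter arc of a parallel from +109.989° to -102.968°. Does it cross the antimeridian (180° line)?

Yes

Naïve |-102.968 − 109.989| = 212.957° > 180°, so the shorter arc goes the other way round — across 180°.
Signed shortest Δλ = ((-102.968 − 109.989 + 180) mod 360) − 180 = 147.043°.
Going east by 147.043° from +109.989° passes through 180° before reaching -102.968°.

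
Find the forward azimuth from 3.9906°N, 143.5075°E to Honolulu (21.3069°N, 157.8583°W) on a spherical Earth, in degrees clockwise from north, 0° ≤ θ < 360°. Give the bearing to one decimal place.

67.5°

Δλ = -157.8583 − 143.5075 = -301.3658°; wrapped into (−180°, 180°]: 58.6342°.
θ = atan2( sin Δλ · cos φ₂ , cos φ₁ · sin φ₂ − sin φ₁ · cos φ₂ · cos Δλ )
  = atan2(0.79550, 0.32874) = 67.547° → normalised to [0°, 360°): 67.547°.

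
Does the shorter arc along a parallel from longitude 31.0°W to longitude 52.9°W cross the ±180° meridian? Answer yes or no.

No

Signed shortest Δλ = ((-52.9 − -31.0 + 180) mod 360) − 180 = -21.9°.
Going west by 21.9° from -31.0° reaches -52.9° without touching 180°.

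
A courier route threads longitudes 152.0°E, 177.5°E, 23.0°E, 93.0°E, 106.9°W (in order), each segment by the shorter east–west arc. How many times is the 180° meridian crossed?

Leg 1: +152.0° → +177.5°, shortest Δλ = 25.5° (east) — does not cross 180°.
Leg 2: +177.5° → +23.0°, shortest Δλ = -154.5° (west) — does not cross 180°.
Leg 3: +23.0° → +93.0°, shortest Δλ = 70.0° (east) — does not cross 180°.
Leg 4: +93.0° → -106.9°, shortest Δλ = 160.1° (east) — crosses 180°.
Total crossings: 1.

1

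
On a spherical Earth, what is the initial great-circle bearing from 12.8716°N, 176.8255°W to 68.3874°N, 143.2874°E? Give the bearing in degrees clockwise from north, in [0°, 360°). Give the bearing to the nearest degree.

344°

Δλ = 143.2874 − -176.8255 = 320.1129°; wrapped into (−180°, 180°]: -39.8871°.
θ = atan2( sin Δλ · cos φ₂ , cos φ₁ · sin φ₂ − sin φ₁ · cos φ₂ · cos Δλ )
  = atan2(-0.23620, 0.84337) = -15.646° → normalised to [0°, 360°): 344.354°.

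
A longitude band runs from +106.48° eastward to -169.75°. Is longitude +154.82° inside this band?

Yes

Band width going east from +106.48° to -169.75°: ((-169.75 − 106.48) mod 360) = 83.77°.
Offset of +154.82° east of the west edge: ((154.82 − 106.48) mod 360) = 48.34°.
48.34° ≤ 83.77° ⇒ inside.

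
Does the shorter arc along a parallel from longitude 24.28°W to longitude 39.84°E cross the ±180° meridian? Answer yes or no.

No

Signed shortest Δλ = ((39.84 − -24.28 + 180) mod 360) − 180 = 64.12°.
Going east by 64.12° from -24.28° reaches +39.84° without touching 180°.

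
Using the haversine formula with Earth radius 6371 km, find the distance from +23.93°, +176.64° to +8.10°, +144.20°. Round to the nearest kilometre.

3873 km

Δλ = 144.20 − 176.64 = -32.44°.
Δφ = 8.10 − 23.93 = -15.83°.
a = sin²(Δφ/2) + cos φ₁ · cos φ₂ · sin²(Δλ/2) = 0.089567.
c = 2·atan2(√a, √(1−a)) = 0.60787 rad → d = 6371·c ≈ 3872.75 km.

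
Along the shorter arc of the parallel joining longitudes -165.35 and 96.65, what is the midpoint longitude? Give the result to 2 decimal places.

Signed shortest Δλ from -165.35° to +96.65° is -98.00°.
Midpoint longitude = -165.35° + (-98.00°)/2 = -165.35° − 49.00° = -214.35°.
Normalise into (−180°, 180°]: +145.65°.
(The naïve average (-165.35 + +96.65)/2 = -34.35° is on the wrong side of the globe.)

+145.65°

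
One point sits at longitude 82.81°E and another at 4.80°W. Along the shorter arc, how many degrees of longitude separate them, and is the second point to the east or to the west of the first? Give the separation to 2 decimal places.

87.61° west

Raw difference: -4.80 − 82.81 = -87.61°.
Normalise into (−180°, 180°]: -87.61° stays -87.61°.
Negative ⇒ the second point lies to the west; separation 87.61°.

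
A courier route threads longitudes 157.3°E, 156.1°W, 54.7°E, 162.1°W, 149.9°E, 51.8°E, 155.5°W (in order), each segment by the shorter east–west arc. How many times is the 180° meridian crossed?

Leg 1: +157.3° → -156.1°, shortest Δλ = 46.6° (east) — crosses 180°.
Leg 2: -156.1° → +54.7°, shortest Δλ = -149.2° (west) — crosses 180°.
Leg 3: +54.7° → -162.1°, shortest Δλ = 143.2° (east) — crosses 180°.
Leg 4: -162.1° → +149.9°, shortest Δλ = -48.0° (west) — crosses 180°.
Leg 5: +149.9° → +51.8°, shortest Δλ = -98.1° (west) — does not cross 180°.
Leg 6: +51.8° → -155.5°, shortest Δλ = 152.7° (east) — crosses 180°.
Total crossings: 5.

5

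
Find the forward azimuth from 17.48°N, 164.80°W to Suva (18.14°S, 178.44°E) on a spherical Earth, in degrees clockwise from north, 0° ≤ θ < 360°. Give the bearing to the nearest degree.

206°

Δλ = 178.44 − -164.80 = 343.24°; wrapped into (−180°, 180°]: -16.76°.
θ = atan2( sin Δλ · cos φ₂ , cos φ₁ · sin φ₂ − sin φ₁ · cos φ₂ · cos Δλ )
  = atan2(-0.27403, -0.57028) = -154.335° → normalised to [0°, 360°): 205.665°.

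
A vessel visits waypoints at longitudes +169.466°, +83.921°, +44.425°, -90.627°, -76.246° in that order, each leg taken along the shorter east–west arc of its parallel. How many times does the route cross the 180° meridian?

Leg 1: +169.466° → +83.921°, shortest Δλ = -85.545° (west) — does not cross 180°.
Leg 2: +83.921° → +44.425°, shortest Δλ = -39.496° (west) — does not cross 180°.
Leg 3: +44.425° → -90.627°, shortest Δλ = -135.052° (west) — does not cross 180°.
Leg 4: -90.627° → -76.246°, shortest Δλ = 14.381° (east) — does not cross 180°.
Total crossings: 0.

0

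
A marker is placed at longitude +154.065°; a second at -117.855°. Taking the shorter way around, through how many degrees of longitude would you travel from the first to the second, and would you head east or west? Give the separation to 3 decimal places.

88.080° east

Raw difference: -117.855 − 154.065 = -271.92°.
Normalise into (−180°, 180°]: -271.92° + 360° = 88.08°.
Positive ⇒ the second point lies to the east; separation 88.080°.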